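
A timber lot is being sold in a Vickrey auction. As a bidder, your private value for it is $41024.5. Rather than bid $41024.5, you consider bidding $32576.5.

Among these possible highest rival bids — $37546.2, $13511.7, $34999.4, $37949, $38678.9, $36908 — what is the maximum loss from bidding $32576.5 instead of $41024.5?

$6025.1

$37546.2: truthful gives $3478.3, deviation gives $0 → loss $3478.3.
$13511.7: same outcome either way → loss $0.
$34999.4: truthful gives $6025.1, deviation gives $0 → loss $6025.1.
$37949: truthful gives $3075.5, deviation gives $0 → loss $3075.5.
$38678.9: truthful gives $2345.6, deviation gives $0 → loss $2345.6.
$36908: truthful gives $4116.5, deviation gives $0 → loss $4116.5.
Maximum loss: $6025.1.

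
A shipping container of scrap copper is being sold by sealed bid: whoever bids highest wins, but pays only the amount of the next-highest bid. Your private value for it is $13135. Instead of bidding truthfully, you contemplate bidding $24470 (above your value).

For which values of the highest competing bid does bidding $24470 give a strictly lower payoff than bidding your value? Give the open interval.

($13135, $24470)

If the competing bid is below $13135, both bids win at the same price — no difference.
If it is above $24470, both bids lose — no difference.
If it lies strictly between $13135 and $24470, bidding your value loses (payoff 0) while bidding $24470 wins at a price above your value (payoff negative).
So the deviation strictly hurts on the open interval ($13135, $24470).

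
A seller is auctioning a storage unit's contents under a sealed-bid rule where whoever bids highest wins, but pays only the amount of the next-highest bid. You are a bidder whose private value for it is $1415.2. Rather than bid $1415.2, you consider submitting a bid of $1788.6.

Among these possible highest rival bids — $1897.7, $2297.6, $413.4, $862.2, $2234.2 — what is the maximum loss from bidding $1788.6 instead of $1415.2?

$1897.7: same outcome either way → loss $0.
$2297.6: same outcome either way → loss $0.
$413.4: same outcome either way → loss $0.
$862.2: same outcome either way → loss $0.
$2234.2: same outcome either way → loss $0.
Maximum loss: $0.

$0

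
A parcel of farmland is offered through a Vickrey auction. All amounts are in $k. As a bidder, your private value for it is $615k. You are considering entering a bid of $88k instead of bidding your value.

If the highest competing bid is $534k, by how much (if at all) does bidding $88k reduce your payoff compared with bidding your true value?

$81k

Bidding your value $615k: you win (since $615k > $534k) and pay $534k. Payoff $81k.
Bidding $88k: you lose. Payoff $0k.
The competing bid $534k lies between your shaded bid and your value, so underbidding forfeits an item you could have won at a profitable price.
Loss from deviating = $81k − ($0k) = $81k.
Truthful bidding weakly dominates here: raising your bid can only win items priced above your value, and lowering it can only forfeit items priced below.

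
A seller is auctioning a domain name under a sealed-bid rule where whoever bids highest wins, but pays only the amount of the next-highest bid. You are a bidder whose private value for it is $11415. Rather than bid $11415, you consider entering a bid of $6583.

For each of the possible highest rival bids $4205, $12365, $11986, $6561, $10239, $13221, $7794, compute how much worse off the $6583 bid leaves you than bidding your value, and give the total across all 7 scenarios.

The deviation costs you only when the competing bid falls strictly between $6583 and $11415; elsewhere both bids give the same outcome.
$4205: outcomes coincide → loss $0.
$12365: outcomes coincide → loss $0.
$11986: outcomes coincide → loss $0.
$6561: outcomes coincide → loss $0.
$10239: truthful payoff $1176, deviation payoff $0 → loss $1176.
$13221: outcomes coincide → loss $0.
$7794: truthful payoff $3621, deviation payoff $0 → loss $3621.
Total loss = $1176 + $3621 = $4797.

$4797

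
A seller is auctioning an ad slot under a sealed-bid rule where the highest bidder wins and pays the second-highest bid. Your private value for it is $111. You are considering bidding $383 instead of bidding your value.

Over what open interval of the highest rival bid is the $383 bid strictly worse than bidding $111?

If the competing bid is below $111, both bids win at the same price — no difference.
If it is above $383, both bids lose — no difference.
If it lies strictly between $111 and $383, bidding your value loses (payoff 0) while bidding $383 wins at a price above your value (payoff negative).
So the deviation strictly hurts on the open interval ($111, $383).

($111, $383)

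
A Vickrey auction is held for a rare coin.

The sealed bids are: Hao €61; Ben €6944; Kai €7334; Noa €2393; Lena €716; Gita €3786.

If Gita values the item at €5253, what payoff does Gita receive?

€0

Highest bid: Kai at €7334, so Kai wins.
Second-highest bid: Ben at €6944 — that is the price the winner pays.
Gita did not win, so Gita pays nothing and receives nothing: payoff €0.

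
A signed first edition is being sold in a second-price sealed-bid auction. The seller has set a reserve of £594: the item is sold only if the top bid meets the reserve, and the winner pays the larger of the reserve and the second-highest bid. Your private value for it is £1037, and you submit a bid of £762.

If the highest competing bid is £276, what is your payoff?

Your bid £762 is the highest and exceeds the reserve.
Price = max(second-highest bid, reserve) = max(£276, £594) = £594.
Payoff = £1037 − £594 = £443.

£443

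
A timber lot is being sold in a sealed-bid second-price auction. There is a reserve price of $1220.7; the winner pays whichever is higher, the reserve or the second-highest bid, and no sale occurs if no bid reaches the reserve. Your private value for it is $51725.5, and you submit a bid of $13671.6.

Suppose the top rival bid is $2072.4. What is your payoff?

Your bid $13671.6 is the highest and exceeds the reserve.
Price = max(second-highest bid, reserve) = max($2072.4, $1220.7) = $2072.4.
Payoff = $51725.5 − $2072.4 = $49653.1.

$49653.1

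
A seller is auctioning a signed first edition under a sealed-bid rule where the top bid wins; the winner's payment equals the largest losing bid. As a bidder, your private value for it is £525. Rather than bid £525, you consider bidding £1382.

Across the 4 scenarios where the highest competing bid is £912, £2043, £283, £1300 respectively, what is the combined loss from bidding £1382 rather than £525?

The deviation costs you only when the competing bid falls strictly between £525 and £1382; elsewhere both bids give the same outcome.
£912: truthful payoff £0, deviation payoff −£387 → loss £387.
£2043: outcomes coincide → loss £0.
£283: outcomes coincide → loss £0.
£1300: truthful payoff £0, deviation payoff −£775 → loss £775.
Total loss = £387 + £775 = £1162.

£1162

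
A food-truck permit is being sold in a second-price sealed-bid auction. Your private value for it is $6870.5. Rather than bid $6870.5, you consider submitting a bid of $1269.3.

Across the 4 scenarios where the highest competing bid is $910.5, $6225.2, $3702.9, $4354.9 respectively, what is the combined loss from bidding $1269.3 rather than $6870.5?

The deviation costs you only when the competing bid falls strictly between $1269.3 and $6870.5; elsewhere both bids give the same outcome.
$910.5: outcomes coincide → loss $0.
$6225.2: truthful payoff $645.3, deviation payoff $0 → loss $645.3.
$3702.9: truthful payoff $3167.6, deviation payoff $0 → loss $3167.6.
$4354.9: truthful payoff $2515.6, deviation payoff $0 → loss $2515.6.
Total loss = $645.3 + $3167.6 + $2515.6 = $6328.5.
Because the price is fixed by the runner-up's bid, deviating from your value can only change a good outcome into a bad one — never the reverse.

$6328.5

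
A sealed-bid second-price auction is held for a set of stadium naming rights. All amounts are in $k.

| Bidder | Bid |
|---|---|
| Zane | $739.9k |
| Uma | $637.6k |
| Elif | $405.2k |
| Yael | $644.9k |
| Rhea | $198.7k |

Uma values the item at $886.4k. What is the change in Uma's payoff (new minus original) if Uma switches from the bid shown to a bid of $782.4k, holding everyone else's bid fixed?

The highest bid among the other bidders is $739.9k; Uma's bid doesn't change that.
Original bid $637.6k: Uma is not highest (top rival bid is $739.9k); payoff $0k.
Alternative bid $782.4k: Uma is highest, pays the top rival bid $739.9k; payoff $886.4k − $739.9k = $146.5k.
Change in payoff = $146.5k − ($0k) = $146.5k.

$146.5k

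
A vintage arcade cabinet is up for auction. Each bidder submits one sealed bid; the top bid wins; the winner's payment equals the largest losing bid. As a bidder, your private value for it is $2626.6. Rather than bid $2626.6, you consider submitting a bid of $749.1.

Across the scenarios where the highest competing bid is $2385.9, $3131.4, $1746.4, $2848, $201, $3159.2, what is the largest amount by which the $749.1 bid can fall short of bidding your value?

$2385.9: truthful gives $240.7, deviation gives $0 → loss $240.7.
$3131.4: same outcome either way → loss $0.
$1746.4: truthful gives $880.2, deviation gives $0 → loss $880.2.
$2848: same outcome either way → loss $0.
$201: same outcome either way → loss $0.
$3159.2: same outcome either way → loss $0.
Maximum loss: $880.2.

$880.2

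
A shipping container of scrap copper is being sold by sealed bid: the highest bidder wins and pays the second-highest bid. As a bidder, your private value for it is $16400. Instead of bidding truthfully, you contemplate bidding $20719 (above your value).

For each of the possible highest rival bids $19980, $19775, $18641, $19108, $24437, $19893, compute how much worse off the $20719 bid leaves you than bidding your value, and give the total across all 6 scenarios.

$15397

The deviation costs you only when the competing bid falls strictly between $16400 and $20719; elsewhere both bids give the same outcome.
$19980: truthful payoff $0, deviation payoff −$3580 → loss $3580.
$19775: truthful payoff $0, deviation payoff −$3375 → loss $3375.
$18641: truthful payoff $0, deviation payoff −$2241 → loss $2241.
$19108: truthful payoff $0, deviation payoff −$2708 → loss $2708.
$24437: outcomes coincide → loss $0.
$19893: truthful payoff $0, deviation payoff −$3493 → loss $3493.
Total loss = $3580 + $3375 + $2241 + $2708 + $3493 = $15397.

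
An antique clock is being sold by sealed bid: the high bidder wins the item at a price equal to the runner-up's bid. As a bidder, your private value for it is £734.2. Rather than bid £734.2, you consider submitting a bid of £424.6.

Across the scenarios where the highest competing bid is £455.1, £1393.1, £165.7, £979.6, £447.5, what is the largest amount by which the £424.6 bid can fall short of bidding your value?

£286.7

£455.1: truthful gives £279.1, deviation gives £0 → loss £279.1.
£1393.1: same outcome either way → loss £0.
£165.7: same outcome either way → loss £0.
£979.6: same outcome either way → loss £0.
£447.5: truthful gives £286.7, deviation gives £0 → loss £286.7.
Maximum loss: £286.7.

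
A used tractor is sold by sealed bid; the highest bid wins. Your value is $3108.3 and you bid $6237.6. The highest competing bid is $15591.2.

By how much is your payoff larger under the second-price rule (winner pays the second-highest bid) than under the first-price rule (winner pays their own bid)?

Your bid $6237.6 is below $15591.2, so you lose under either rule.
Payoff is $0 in both cases; difference = $0.

$0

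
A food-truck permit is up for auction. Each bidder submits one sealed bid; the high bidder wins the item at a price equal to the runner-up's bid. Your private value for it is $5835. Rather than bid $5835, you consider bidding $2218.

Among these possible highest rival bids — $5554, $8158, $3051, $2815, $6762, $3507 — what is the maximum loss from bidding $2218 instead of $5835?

$5554: truthful gives $281, deviation gives $0 → loss $281.
$8158: same outcome either way → loss $0.
$3051: truthful gives $2784, deviation gives $0 → loss $2784.
$2815: truthful gives $3020, deviation gives $0 → loss $3020.
$6762: same outcome either way → loss $0.
$3507: truthful gives $2328, deviation gives $0 → loss $2328.
Maximum loss: $3020.

$3020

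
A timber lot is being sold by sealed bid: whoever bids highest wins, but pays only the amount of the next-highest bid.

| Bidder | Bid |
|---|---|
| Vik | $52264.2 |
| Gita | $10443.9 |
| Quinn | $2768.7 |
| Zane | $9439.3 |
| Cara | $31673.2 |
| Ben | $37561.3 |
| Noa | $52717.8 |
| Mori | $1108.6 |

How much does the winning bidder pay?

$52264.2

Highest bid: Noa at $52717.8, so Noa wins.
Second-highest bid: Vik at $52264.2 — that is the price the winner pays.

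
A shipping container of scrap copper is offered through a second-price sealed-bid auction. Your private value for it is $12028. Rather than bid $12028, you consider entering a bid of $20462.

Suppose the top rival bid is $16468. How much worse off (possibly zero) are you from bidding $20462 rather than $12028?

Bidding your value $12028: you lose (since $12028 < $16468). Payoff $0.
Bidding $20462: you win and pay $16468. Payoff $12028 − $16468 = −$4440.
The competing bid $16468 lies between your value and your inflated bid, so overbidding wins an item priced above your value.
Loss from deviating = $0 − (−$4440) = $4440.
Truthful bidding weakly dominates here: raising your bid can only win items priced above your value, and lowering it can only forfeit items priced below.

$4440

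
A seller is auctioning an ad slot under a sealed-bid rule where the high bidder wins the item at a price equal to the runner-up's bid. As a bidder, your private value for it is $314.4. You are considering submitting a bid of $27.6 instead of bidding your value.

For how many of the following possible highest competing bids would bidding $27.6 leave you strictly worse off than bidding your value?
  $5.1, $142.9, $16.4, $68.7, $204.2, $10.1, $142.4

The deviation hurts exactly when the highest competing bid lies strictly between $27.6 and $314.4 — underbidding then forfeits a profitable win.
$5.1: below both → same outcome either way.
$142.9: inside the interval → strictly worse (loss $171.5).
$16.4: below both → same outcome either way.
$68.7: inside the interval → strictly worse (loss $245.7).
$204.2: inside the interval → strictly worse (loss $110.2).
$10.1: below both → same outcome either way.
$142.4: inside the interval → strictly worse (loss $172).
Count: 4.

4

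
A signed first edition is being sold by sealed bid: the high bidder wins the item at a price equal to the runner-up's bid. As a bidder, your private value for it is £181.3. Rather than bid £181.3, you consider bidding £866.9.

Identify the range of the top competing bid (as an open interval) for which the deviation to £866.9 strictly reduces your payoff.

If the competing bid is below £181.3, both bids win at the same price — no difference.
If it is above £866.9, both bids lose — no difference.
If it lies strictly between £181.3 and £866.9, bidding your value loses (payoff 0) while bidding £866.9 wins at a price above your value (payoff negative).
So the deviation strictly hurts on the open interval (£181.3, £866.9).

(£181.3, £866.9)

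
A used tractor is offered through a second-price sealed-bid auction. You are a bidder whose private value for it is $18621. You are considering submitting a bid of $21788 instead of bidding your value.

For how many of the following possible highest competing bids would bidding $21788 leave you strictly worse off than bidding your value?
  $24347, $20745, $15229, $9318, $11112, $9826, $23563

1

The deviation hurts exactly when the highest competing bid lies strictly between $18621 and $21788 — overbidding then wins at a price above your value.
$24347: above both → same outcome either way.
$20745: inside the interval → strictly worse (loss $2124).
$15229: below both → same outcome either way.
$9318: below both → same outcome either way.
$11112: below both → same outcome either way.
$9826: below both → same outcome either way.
$23563: above both → same outcome either way.
Count: 1.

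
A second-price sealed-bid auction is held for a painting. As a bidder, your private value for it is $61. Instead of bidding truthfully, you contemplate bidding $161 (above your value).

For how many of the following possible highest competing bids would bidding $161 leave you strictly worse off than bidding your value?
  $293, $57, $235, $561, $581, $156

1

The deviation hurts exactly when the highest competing bid lies strictly between $61 and $161 — overbidding then wins at a price above your value.
$293: above both → same outcome either way.
$57: below both → same outcome either way.
$235: above both → same outcome either way.
$561: above both → same outcome either way.
$581: above both → same outcome either way.
$156: inside the interval → strictly worse (loss $95).
Count: 1.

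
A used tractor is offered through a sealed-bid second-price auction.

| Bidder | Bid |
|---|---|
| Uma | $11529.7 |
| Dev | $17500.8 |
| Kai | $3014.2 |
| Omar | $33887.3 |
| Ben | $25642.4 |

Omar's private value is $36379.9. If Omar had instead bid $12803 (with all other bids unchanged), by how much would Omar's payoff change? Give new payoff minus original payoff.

−$10737.5

The highest bid among the other bidders is $25642.4; Omar's bid doesn't change that.
Original bid $33887.3: Omar is highest, pays the top rival bid $25642.4; payoff $36379.9 − $25642.4 = $10737.5.
Alternative bid $12803: Omar is not highest (top rival bid is $25642.4); payoff $0.
Change in payoff = $0 − ($10737.5) = −$10737.5.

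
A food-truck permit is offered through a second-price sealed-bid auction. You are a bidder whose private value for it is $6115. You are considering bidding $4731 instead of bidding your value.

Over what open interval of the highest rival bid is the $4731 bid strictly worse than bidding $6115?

If the competing bid is below $4731, both bids win at the same price — no difference.
If it is above $6115, both bids lose — no difference.
If it lies strictly between $4731 and $6115, bidding your value wins at a price below your value (positive payoff) while bidding $4731 loses (payoff 0).
So the deviation strictly hurts on the open interval ($4731, $6115).
In a second-price auction your bid sets only whether you win, not what you pay, so bidding your true value is weakly dominant.

($4731, $6115)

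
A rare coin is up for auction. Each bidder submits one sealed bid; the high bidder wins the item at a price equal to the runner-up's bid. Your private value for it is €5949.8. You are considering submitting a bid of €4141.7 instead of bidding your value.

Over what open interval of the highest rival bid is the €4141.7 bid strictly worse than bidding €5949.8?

(€4141.7, €5949.8)

If the competing bid is below €4141.7, both bids win at the same price — no difference.
If it is above €5949.8, both bids lose — no difference.
If it lies strictly between €4141.7 and €5949.8, bidding your value wins at a price below your value (positive payoff) while bidding €4141.7 loses (payoff 0).
So the deviation strictly hurts on the open interval (€4141.7, €5949.8).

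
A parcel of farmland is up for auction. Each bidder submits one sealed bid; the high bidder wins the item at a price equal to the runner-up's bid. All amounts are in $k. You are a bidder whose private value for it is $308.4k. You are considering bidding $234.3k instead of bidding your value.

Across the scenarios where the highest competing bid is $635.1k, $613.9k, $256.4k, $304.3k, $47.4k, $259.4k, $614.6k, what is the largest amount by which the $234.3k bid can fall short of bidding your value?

$635.1k: same outcome either way → loss $0k.
$613.9k: same outcome either way → loss $0k.
$256.4k: truthful gives $52k, deviation gives $0k → loss $52k.
$304.3k: truthful gives $4.1k, deviation gives $0k → loss $4.1k.
$47.4k: same outcome either way → loss $0k.
$259.4k: truthful gives $49k, deviation gives $0k → loss $49k.
$614.6k: same outcome either way → loss $0k.
Maximum loss: $52k.

$52k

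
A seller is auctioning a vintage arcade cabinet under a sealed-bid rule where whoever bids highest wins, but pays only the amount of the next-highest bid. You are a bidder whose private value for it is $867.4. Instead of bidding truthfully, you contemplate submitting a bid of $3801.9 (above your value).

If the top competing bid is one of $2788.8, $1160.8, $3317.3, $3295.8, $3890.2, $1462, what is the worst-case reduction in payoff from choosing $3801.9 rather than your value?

$2788.8: truthful gives $0, deviation gives −$1921.4 → loss $1921.4.
$1160.8: truthful gives $0, deviation gives −$293.4 → loss $293.4.
$3317.3: truthful gives $0, deviation gives −$2449.9 → loss $2449.9.
$3295.8: truthful gives $0, deviation gives −$2428.4 → loss $2428.4.
$3890.2: same outcome either way → loss $0.
$1462: truthful gives $0, deviation gives −$594.6 → loss $594.6.
Maximum loss: $2449.9.

$2449.9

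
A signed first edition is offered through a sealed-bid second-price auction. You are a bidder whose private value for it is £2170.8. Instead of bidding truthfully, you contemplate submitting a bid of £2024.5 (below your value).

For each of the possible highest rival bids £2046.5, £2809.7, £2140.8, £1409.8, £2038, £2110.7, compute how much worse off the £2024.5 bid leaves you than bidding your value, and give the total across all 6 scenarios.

£347.2

The deviation costs you only when the competing bid falls strictly between £2024.5 and £2170.8; elsewhere both bids give the same outcome.
£2046.5: truthful payoff £124.3, deviation payoff £0 → loss £124.3.
£2809.7: outcomes coincide → loss £0.
£2140.8: truthful payoff £30, deviation payoff £0 → loss £30.
£1409.8: outcomes coincide → loss £0.
£2038: truthful payoff £132.8, deviation payoff £0 → loss £132.8.
£2110.7: truthful payoff £60.1, deviation payoff £0 → loss £60.1.
Total loss = £124.3 + £30 + £132.8 + £60.1 = £347.2.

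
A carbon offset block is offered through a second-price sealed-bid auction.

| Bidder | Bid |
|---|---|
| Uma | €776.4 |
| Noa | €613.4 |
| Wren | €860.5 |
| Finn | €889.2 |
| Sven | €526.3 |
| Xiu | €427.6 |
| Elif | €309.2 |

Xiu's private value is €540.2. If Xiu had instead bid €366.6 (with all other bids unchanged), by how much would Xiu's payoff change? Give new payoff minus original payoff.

The highest bid among the other bidders is €889.2; Xiu's bid doesn't change that.
Original bid €427.6: Xiu is not highest (top rival bid is €889.2); payoff €0.
Alternative bid €366.6: Xiu is not highest (top rival bid is €889.2); payoff €0.
Change in payoff = €0 − (€0) = €0.

€0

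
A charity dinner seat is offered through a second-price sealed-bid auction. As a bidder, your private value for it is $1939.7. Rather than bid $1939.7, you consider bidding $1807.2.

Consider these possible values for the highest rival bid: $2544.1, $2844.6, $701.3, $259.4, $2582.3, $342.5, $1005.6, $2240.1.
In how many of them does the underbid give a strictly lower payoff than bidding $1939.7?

The deviation hurts exactly when the highest competing bid lies strictly between $1807.2 and $1939.7 — underbidding then forfeits a profitable win.
$2544.1: above both → same outcome either way.
$2844.6: above both → same outcome either way.
$701.3: below both → same outcome either way.
$259.4: below both → same outcome either way.
$2582.3: above both → same outcome either way.
$342.5: below both → same outcome either way.
$1005.6: below both → same outcome either way.
$2240.1: above both → same outcome either way.
Count: 0.

0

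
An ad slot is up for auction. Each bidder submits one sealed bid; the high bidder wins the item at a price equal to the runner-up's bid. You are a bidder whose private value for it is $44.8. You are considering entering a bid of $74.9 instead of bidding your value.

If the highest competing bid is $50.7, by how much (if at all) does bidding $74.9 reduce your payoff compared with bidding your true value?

$5.9

Bidding your value $44.8: you lose (since $44.8 < $50.7). Payoff $0.
Bidding $74.9: you win and pay $50.7. Payoff $44.8 − $50.7 = −$5.9.
The competing bid $50.7 lies between your value and your inflated bid, so overbidding wins an item priced above your value.
Loss from deviating = $0 − (−$5.9) = $5.9.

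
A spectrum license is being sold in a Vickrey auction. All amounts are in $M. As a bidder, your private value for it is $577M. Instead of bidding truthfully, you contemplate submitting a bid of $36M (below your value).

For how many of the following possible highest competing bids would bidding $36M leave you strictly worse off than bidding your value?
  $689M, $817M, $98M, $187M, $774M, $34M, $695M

2

The deviation hurts exactly when the highest competing bid lies strictly between $36M and $577M — underbidding then forfeits a profitable win.
$689M: above both → same outcome either way.
$817M: above both → same outcome either way.
$98M: inside the interval → strictly worse (loss $479M).
$187M: inside the interval → strictly worse (loss $390M).
$774M: above both → same outcome either way.
$34M: below both → same outcome either way.
$695M: above both → same outcome either way.
Count: 2.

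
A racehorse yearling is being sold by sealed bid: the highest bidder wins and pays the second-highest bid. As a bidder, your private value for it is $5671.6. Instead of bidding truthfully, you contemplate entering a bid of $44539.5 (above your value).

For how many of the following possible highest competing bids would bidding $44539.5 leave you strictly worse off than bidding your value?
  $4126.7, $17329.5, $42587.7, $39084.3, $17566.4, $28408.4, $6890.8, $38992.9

7

The deviation hurts exactly when the highest competing bid lies strictly between $5671.6 and $44539.5 — overbidding then wins at a price above your value.
$4126.7: below both → same outcome either way.
$17329.5: inside the interval → strictly worse (loss $11657.9).
$42587.7: inside the interval → strictly worse (loss $36916.1).
$39084.3: inside the interval → strictly worse (loss $33412.7).
$17566.4: inside the interval → strictly worse (loss $11894.8).
$28408.4: inside the interval → strictly worse (loss $22736.8).
$6890.8: inside the interval → strictly worse (loss $1219.2).
$38992.9: inside the interval → strictly worse (loss $33321.3).
Count: 7.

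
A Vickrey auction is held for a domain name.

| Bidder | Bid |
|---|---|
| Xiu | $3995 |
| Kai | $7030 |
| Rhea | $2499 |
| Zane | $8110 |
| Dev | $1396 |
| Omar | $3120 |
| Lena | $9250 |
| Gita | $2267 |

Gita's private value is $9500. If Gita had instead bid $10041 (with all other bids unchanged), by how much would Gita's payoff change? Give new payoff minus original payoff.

The highest bid among the other bidders is $9250; Gita's bid doesn't change that.
Original bid $2267: Gita is not highest (top rival bid is $9250); payoff $0.
Alternative bid $10041: Gita is highest, pays the top rival bid $9250; payoff $9500 − $9250 = $250.
Change in payoff = $250 − ($0) = $250.

$250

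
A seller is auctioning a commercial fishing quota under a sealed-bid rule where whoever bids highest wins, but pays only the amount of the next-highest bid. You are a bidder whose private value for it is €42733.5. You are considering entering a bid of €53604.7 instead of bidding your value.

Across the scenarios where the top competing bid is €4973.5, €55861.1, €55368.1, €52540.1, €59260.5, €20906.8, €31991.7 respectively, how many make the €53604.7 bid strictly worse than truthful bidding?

1

The deviation hurts exactly when the highest competing bid lies strictly between €42733.5 and €53604.7 — overbidding then wins at a price above your value.
€4973.5: below both → same outcome either way.
€55861.1: above both → same outcome either way.
€55368.1: above both → same outcome either way.
€52540.1: inside the interval → strictly worse (loss €9806.6).
€59260.5: above both → same outcome either way.
€20906.8: below both → same outcome either way.
€31991.7: below both → same outcome either way.
Count: 1.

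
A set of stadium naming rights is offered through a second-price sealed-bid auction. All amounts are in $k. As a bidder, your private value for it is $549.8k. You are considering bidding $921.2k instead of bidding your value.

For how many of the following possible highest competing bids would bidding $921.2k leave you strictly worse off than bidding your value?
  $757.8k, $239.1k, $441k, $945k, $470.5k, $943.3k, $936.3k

1

The deviation hurts exactly when the highest competing bid lies strictly between $549.8k and $921.2k — overbidding then wins at a price above your value.
$757.8k: inside the interval → strictly worse (loss $208k).
$239.1k: below both → same outcome either way.
$441k: below both → same outcome either way.
$945k: above both → same outcome either way.
$470.5k: below both → same outcome either way.
$943.3k: above both → same outcome either way.
$936.3k: above both → same outcome either way.
Count: 1.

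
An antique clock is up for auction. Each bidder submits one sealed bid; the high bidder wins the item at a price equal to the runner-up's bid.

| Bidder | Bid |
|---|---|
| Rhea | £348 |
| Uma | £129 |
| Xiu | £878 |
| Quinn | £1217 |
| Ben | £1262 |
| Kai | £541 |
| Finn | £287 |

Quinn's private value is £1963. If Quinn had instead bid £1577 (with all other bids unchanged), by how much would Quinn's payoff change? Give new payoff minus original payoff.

The highest bid among the other bidders is £1262; Quinn's bid doesn't change that.
Original bid £1217: Quinn is not highest (top rival bid is £1262); payoff £0.
Alternative bid £1577: Quinn is highest, pays the top rival bid £1262; payoff £1963 − £1262 = £701.
Change in payoff = £701 − (£0) = £701.

£701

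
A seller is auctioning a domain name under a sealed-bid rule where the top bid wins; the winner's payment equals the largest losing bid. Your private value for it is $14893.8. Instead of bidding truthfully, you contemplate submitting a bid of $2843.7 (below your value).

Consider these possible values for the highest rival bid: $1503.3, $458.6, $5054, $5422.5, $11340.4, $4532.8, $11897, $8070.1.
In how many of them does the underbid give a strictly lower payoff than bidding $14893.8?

6

The deviation hurts exactly when the highest competing bid lies strictly between $2843.7 and $14893.8 — underbidding then forfeits a profitable win.
$1503.3: below both → same outcome either way.
$458.6: below both → same outcome either way.
$5054: inside the interval → strictly worse (loss $9839.8).
$5422.5: inside the interval → strictly worse (loss $9471.3).
$11340.4: inside the interval → strictly worse (loss $3553.4).
$4532.8: inside the interval → strictly worse (loss $10361).
$11897: inside the interval → strictly worse (loss $2996.8).
$8070.1: inside the interval → strictly worse (loss $6823.7).
Count: 6.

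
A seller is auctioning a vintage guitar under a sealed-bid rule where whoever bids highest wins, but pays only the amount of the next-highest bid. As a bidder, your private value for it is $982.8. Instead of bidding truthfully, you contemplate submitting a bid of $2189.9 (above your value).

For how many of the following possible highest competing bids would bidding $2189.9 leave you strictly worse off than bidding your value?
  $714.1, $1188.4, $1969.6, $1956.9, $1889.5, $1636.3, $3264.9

5

The deviation hurts exactly when the highest competing bid lies strictly between $982.8 and $2189.9 — overbidding then wins at a price above your value.
$714.1: below both → same outcome either way.
$1188.4: inside the interval → strictly worse (loss $205.6).
$1969.6: inside the interval → strictly worse (loss $986.8).
$1956.9: inside the interval → strictly worse (loss $974.1).
$1889.5: inside the interval → strictly worse (loss $906.7).
$1636.3: inside the interval → strictly worse (loss $653.5).
$3264.9: above both → same outcome either way.
Count: 5.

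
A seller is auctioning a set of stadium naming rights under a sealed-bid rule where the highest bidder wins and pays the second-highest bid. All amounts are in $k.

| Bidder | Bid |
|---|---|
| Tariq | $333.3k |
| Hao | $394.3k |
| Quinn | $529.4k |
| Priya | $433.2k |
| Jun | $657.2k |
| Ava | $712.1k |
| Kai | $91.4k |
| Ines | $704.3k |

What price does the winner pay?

Highest bid: Ava at $712.1k, so Ava wins.
Second-highest bid: Ines at $704.3k — that is the price the winner pays.

$704.3k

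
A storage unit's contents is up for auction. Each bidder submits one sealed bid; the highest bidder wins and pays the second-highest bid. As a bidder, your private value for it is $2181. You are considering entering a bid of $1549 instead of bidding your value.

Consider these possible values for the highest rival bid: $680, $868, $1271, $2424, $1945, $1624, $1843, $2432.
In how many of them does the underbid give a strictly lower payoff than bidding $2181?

The deviation hurts exactly when the highest competing bid lies strictly between $1549 and $2181 — underbidding then forfeits a profitable win.
$680: below both → same outcome either way.
$868: below both → same outcome either way.
$1271: below both → same outcome either way.
$2424: above both → same outcome either way.
$1945: inside the interval → strictly worse (loss $236).
$1624: inside the interval → strictly worse (loss $557).
$1843: inside the interval → strictly worse (loss $338).
$2432: above both → same outcome either way.
Count: 3.

3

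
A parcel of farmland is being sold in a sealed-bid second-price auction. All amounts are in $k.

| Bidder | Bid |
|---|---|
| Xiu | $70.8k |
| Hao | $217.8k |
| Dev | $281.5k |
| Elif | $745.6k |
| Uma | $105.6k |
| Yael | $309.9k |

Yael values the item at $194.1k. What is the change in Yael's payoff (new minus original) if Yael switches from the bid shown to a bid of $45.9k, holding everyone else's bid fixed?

$0k

The highest bid among the other bidders is $745.6k; Yael's bid doesn't change that.
Original bid $309.9k: Yael is not highest (top rival bid is $745.6k); payoff $0k.
Alternative bid $45.9k: Yael is not highest (top rival bid is $745.6k); payoff $0k.
Change in payoff = $0k − ($0k) = $0k.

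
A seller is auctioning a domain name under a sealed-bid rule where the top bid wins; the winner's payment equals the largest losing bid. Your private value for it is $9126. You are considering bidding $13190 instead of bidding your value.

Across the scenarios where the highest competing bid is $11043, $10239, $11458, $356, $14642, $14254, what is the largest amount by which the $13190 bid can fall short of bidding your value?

$11043: truthful gives $0, deviation gives −$1917 → loss $1917.
$10239: truthful gives $0, deviation gives −$1113 → loss $1113.
$11458: truthful gives $0, deviation gives −$2332 → loss $2332.
$356: same outcome either way → loss $0.
$14642: same outcome either way → loss $0.
$14254: same outcome either way → loss $0.
Maximum loss: $2332.

$2332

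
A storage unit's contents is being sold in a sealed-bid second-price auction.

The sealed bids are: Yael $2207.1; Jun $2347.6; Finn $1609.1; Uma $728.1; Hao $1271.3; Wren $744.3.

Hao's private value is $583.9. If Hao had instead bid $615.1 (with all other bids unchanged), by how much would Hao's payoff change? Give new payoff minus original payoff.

The highest bid among the other bidders is $2347.6; Hao's bid doesn't change that.
Original bid $1271.3: Hao is not highest (top rival bid is $2347.6); payoff $0.
Alternative bid $615.1: Hao is not highest (top rival bid is $2347.6); payoff $0.
Change in payoff = $0 − ($0) = $0.

$0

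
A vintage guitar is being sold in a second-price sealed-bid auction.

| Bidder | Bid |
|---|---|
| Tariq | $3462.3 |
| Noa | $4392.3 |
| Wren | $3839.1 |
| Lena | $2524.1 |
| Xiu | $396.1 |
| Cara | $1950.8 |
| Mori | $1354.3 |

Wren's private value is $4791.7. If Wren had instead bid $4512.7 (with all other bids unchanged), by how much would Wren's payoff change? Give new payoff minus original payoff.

The highest bid among the other bidders is $4392.3; Wren's bid doesn't change that.
Original bid $3839.1: Wren is not highest (top rival bid is $4392.3); payoff $0.
Alternative bid $4512.7: Wren is highest, pays the top rival bid $4392.3; payoff $4791.7 − $4392.3 = $399.4.
Change in payoff = $399.4 − ($0) = $399.4.

$399.4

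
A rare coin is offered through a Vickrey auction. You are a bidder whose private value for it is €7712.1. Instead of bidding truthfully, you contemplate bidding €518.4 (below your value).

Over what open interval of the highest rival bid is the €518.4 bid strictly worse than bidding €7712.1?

If the competing bid is below €518.4, both bids win at the same price — no difference.
If it is above €7712.1, both bids lose — no difference.
If it lies strictly between €518.4 and €7712.1, bidding your value wins at a price below your value (positive payoff) while bidding €518.4 loses (payoff 0).
So the deviation strictly hurts on the open interval (€518.4, €7712.1).

(€518.4, €7712.1)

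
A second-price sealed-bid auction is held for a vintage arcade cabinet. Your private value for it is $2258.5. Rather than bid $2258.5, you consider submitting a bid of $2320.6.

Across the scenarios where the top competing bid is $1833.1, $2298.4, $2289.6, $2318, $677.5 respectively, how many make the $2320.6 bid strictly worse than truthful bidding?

The deviation hurts exactly when the highest competing bid lies strictly between $2258.5 and $2320.6 — overbidding then wins at a price above your value.
$1833.1: below both → same outcome either way.
$2298.4: inside the interval → strictly worse (loss $39.9).
$2289.6: inside the interval → strictly worse (loss $31.1).
$2318: inside the interval → strictly worse (loss $59.5).
$677.5: below both → same outcome either way.
Count: 3.

3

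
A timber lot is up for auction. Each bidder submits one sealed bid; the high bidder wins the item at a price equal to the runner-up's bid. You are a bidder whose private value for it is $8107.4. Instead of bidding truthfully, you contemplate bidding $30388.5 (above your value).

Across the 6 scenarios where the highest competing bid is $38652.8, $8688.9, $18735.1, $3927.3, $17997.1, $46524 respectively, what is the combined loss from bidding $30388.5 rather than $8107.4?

The deviation costs you only when the competing bid falls strictly between $8107.4 and $30388.5; elsewhere both bids give the same outcome.
$38652.8: outcomes coincide → loss $0.
$8688.9: truthful payoff $0, deviation payoff −$581.5 → loss $581.5.
$18735.1: truthful payoff $0, deviation payoff −$10627.7 → loss $10627.7.
$3927.3: outcomes coincide → loss $0.
$17997.1: truthful payoff $0, deviation payoff −$9889.7 → loss $9889.7.
$46524: outcomes coincide → loss $0.
Total loss = $581.5 + $10627.7 + $9889.7 = $21098.9.
Because the price is fixed by the runner-up's bid, deviating from your value can only change a good outcome into a bad one — never the reverse.

$21098.9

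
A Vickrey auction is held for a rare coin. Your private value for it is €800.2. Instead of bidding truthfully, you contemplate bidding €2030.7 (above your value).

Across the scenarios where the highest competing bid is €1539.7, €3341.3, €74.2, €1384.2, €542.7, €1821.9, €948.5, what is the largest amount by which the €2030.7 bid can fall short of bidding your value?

€1539.7: truthful gives €0, deviation gives −€739.5 → loss €739.5.
€3341.3: same outcome either way → loss €0.
€74.2: same outcome either way → loss €0.
€1384.2: truthful gives €0, deviation gives −€584 → loss €584.
€542.7: same outcome either way → loss €0.
€1821.9: truthful gives €0, deviation gives −€1021.7 → loss €1021.7.
€948.5: truthful gives €0, deviation gives −€148.3 → loss €148.3.
Maximum loss: €1021.7.

€1021.7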